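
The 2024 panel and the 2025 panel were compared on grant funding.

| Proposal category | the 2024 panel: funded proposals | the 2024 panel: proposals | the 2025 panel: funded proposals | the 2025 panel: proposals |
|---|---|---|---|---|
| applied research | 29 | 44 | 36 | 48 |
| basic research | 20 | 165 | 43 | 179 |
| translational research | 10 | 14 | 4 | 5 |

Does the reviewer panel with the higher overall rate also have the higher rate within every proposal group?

Yes

Applied research: the 2024 panel 29/44 = 65.9%, the 2025 panel 36/48 = 75.0% → the 2025 panel
Basic research: the 2024 panel 20/165 = 12.1%, the 2025 panel 43/179 = 24.0% → the 2025 panel
Translational research: the 2024 panel 10/14 = 71.4%, the 2025 panel 4/5 = 80.0% → the 2025 panel
Overall: the 2024 panel 59/223 = 26.5%, the 2025 panel 83/232 = 35.8% → the 2025 panel
The 2025 panel wins overall and in every proposal group — no reversal.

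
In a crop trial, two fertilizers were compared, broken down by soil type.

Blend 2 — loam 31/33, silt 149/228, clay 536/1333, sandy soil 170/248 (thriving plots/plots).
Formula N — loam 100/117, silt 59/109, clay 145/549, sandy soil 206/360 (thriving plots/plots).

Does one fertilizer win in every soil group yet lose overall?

Loam: Blend 2 31/33 = 93.9%, Formula N 100/117 = 85.5% → Blend 2
Silt: Blend 2 149/228 = 65.4%, Formula N 59/109 = 54.1% → Blend 2
Clay: Blend 2 536/1333 = 40.2%, Formula N 145/549 = 26.4% → Blend 2
Sandy soil: Blend 2 170/248 = 68.5%, Formula N 206/360 = 57.2% → Blend 2
Overall: Blend 2 886/1842 = 48.1%, Formula N 510/1135 = 44.9% → Blend 2
Blend 2 wins overall and in every soil group — no reversal.

No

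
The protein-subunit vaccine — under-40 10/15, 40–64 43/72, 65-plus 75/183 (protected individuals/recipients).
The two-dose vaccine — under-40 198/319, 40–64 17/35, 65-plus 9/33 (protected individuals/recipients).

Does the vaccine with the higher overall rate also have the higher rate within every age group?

Under-40: the protein-subunit vaccine 10/15 = 66.7%, the two-dose vaccine 198/319 = 62.1% → the protein-subunit vaccine
40–64: the protein-subunit vaccine 43/72 = 59.7%, the two-dose vaccine 17/35 = 48.6% → the protein-subunit vaccine
65-plus: the protein-subunit vaccine 75/183 = 41.0%, the two-dose vaccine 9/33 = 27.3% → the protein-subunit vaccine
Overall: the protein-subunit vaccine 128/270 = 47.4%, the two-dose vaccine 224/387 = 57.9% → the two-dose vaccine
The protein-subunit vaccine wins each age group but the two-dose vaccine wins overall — the comparison reverses. The protein-subunit vaccine's recipients skew toward 65-plus, which has a lower base rate.

No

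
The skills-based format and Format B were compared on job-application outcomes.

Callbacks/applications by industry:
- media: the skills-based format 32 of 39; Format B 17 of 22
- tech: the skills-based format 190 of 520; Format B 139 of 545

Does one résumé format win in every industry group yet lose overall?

No

Media: the skills-based format 32/39 = 82.1%, Format B 17/22 = 77.3% → the skills-based format
Tech: the skills-based format 190/520 = 36.5%, Format B 139/545 = 25.5% → the skills-based format
Overall: the skills-based format 222/559 = 39.7%, Format B 156/567 = 27.5% → the skills-based format
The skills-based format wins overall and in every industry group — no reversal.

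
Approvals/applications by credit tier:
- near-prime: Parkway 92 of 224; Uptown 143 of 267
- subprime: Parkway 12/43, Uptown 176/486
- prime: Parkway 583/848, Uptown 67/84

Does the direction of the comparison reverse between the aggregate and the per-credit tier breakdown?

Near-prime: Parkway 92/224 = 41.1%, Uptown 143/267 = 53.6% → Uptown
Subprime: Parkway 12/43 = 27.9%, Uptown 176/486 = 36.2% → Uptown
Prime: Parkway 583/848 = 68.8%, Uptown 67/84 = 79.8% → Uptown
Overall: Parkway 687/1115 = 61.6%, Uptown 386/837 = 46.1% → Parkway
Uptown wins each credit group but Parkway wins overall — the comparison reverses. Uptown's applications skew toward subprime, which has a lower base rate.

Yes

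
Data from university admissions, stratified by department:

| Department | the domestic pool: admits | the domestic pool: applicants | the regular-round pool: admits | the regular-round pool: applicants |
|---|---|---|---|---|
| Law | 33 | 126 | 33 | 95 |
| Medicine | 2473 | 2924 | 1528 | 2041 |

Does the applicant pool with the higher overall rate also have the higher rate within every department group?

No

Law: the domestic pool 33/126 = 26.2%, the regular-round pool 33/95 = 34.7% → the regular-round pool
Medicine: the domestic pool 2473/2924 = 84.6%, the regular-round pool 1528/2041 = 74.9% → the domestic pool
Overall: the domestic pool 2506/3050 = 82.2%, the regular-round pool 1561/2136 = 73.1% → the domestic pool
Neither sweeps: the domestic pool wins 1 of 2 groups, the regular-round pool wins 1. The domestic pool wins overall but not every group — no Simpson reversal.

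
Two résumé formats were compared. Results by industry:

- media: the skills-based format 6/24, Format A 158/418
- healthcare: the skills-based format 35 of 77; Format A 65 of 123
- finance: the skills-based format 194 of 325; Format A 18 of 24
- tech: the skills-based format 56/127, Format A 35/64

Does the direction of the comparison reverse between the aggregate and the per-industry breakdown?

Media: the skills-based format 6/24 = 25.0%, Format A 158/418 = 37.8% → Format A
Healthcare: the skills-based format 35/77 = 45.5%, Format A 65/123 = 52.8% → Format A
Finance: the skills-based format 194/325 = 59.7%, Format A 18/24 = 75.0% → Format A
Tech: the skills-based format 56/127 = 44.1%, Format A 35/64 = 54.7% → Format A
Overall: the skills-based format 291/553 = 52.6%, Format A 276/629 = 43.9% → the skills-based format
Format A wins each industry group but the skills-based format wins overall — the comparison reverses. Format A's applications skew toward media, which has a lower base rate.

Yes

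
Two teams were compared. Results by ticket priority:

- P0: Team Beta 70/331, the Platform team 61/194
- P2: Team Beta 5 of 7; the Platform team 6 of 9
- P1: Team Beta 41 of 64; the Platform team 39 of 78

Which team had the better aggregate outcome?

the Platform team

P0: Team Beta 70/331 = 21.1%, the Platform team 61/194 = 31.4% → the Platform team
P2: Team Beta 5/7 = 71.4%, the Platform team 6/9 = 66.7% → Team Beta
P1: Team Beta 41/64 = 64.1%, the Platform team 39/78 = 50.0% → Team Beta
Overall: Team Beta 116/402 = 28.9%, the Platform team 106/281 = 37.7% → the Platform team
(Neither sweeps every ticket group, but the Platform team has the higher pooled rate.)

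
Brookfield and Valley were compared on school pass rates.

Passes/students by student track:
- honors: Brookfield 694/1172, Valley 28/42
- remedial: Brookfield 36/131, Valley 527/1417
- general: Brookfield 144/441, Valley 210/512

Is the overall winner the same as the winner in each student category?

Honors: Brookfield 694/1172 = 59.2%, Valley 28/42 = 66.7% → Valley
Remedial: Brookfield 36/131 = 27.5%, Valley 527/1417 = 37.2% → Valley
General: Brookfield 144/441 = 32.7%, Valley 210/512 = 41.0% → Valley
Overall: Brookfield 874/1744 = 50.1%, Valley 765/1971 = 38.8% → Brookfield
Valley wins each student group but Brookfield wins overall — the comparison reverses. Valley's students skew toward remedial, which has a lower base rate.

No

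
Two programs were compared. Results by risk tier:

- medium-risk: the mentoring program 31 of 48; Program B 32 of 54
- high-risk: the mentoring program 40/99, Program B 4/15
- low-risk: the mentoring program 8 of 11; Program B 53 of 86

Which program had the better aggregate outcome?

Program B

Medium-risk: the mentoring program 31/48 = 64.6%, Program B 32/54 = 59.3% → the mentoring program
High-risk: the mentoring program 40/99 = 40.4%, Program B 4/15 = 26.7% → the mentoring program
Low-risk: the mentoring program 8/11 = 72.7%, Program B 53/86 = 61.6% → the mentoring program
Overall: the mentoring program 79/158 = 50.0%, Program B 89/155 = 57.4% → Program B
(The mentoring program wins every risk group but Program B wins overall — the mentoring program's participants skew toward the low-rate high-risk group.)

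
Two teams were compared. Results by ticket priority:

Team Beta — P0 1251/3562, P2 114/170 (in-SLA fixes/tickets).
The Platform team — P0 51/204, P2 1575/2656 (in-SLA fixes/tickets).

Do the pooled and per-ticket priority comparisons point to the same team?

No

P0: Team Beta 1251/3562 = 35.1%, the Platform team 51/204 = 25.0% → Team Beta
P2: Team Beta 114/170 = 67.1%, the Platform team 1575/2656 = 59.3% → Team Beta
Overall: Team Beta 1365/3732 = 36.6%, the Platform team 1626/2860 = 56.9% → the Platform team
Team Beta wins each ticket group but the Platform team wins overall — the comparison reverses. Team Beta's tickets skew toward P0, which has a lower base rate.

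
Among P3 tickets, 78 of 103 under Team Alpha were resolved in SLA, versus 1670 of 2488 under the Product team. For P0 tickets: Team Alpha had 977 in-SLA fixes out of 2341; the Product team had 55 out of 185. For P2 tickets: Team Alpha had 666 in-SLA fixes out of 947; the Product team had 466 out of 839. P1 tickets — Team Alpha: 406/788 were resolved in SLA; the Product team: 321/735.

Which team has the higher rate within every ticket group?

P3: Team Alpha 78/103 = 75.7%, the Product team 1670/2488 = 67.1% → Team Alpha
P0: Team Alpha 977/2341 = 41.7%, the Product team 55/185 = 29.7% → Team Alpha
P2: Team Alpha 666/947 = 70.3%, the Product team 466/839 = 55.5% → Team Alpha
P1: Team Alpha 406/788 = 51.5%, the Product team 321/735 = 43.7% → Team Alpha
Team Alpha has the higher rate in all 4 groups.

Team Alpha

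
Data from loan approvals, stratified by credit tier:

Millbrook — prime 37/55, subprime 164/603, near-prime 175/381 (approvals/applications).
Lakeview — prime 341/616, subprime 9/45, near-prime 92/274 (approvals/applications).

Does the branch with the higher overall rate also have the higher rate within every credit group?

No

Prime: Millbrook 37/55 = 67.3%, Lakeview 341/616 = 55.4% → Millbrook
Subprime: Millbrook 164/603 = 27.2%, Lakeview 9/45 = 20.0% → Millbrook
Near-prime: Millbrook 175/381 = 45.9%, Lakeview 92/274 = 33.6% → Millbrook
Overall: Millbrook 376/1039 = 36.2%, Lakeview 442/935 = 47.3% → Lakeview
Millbrook wins each credit group but Lakeview wins overall — the comparison reverses. Millbrook's applications skew toward subprime, which has a lower base rate.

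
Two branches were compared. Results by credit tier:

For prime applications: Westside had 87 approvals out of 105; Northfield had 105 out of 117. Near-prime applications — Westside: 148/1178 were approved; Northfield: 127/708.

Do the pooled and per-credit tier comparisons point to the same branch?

Yes

Prime: Westside 87/105 = 82.9%, Northfield 105/117 = 89.7% → Northfield
Near-prime: Westside 148/1178 = 12.6%, Northfield 127/708 = 17.9% → Northfield
Overall: Westside 235/1283 = 18.3%, Northfield 232/825 = 28.1% → Northfield
Northfield wins overall and in every credit group — no reversal.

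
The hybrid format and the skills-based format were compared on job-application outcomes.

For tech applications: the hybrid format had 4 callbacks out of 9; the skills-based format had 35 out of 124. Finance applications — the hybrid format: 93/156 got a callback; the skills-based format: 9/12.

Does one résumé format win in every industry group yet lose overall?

Tech: the hybrid format 4/9 = 44.4%, the skills-based format 35/124 = 28.2% → the hybrid format
Finance: the hybrid format 93/156 = 59.6%, the skills-based format 9/12 = 75.0% → the skills-based format
Overall: the hybrid format 97/165 = 58.8%, the skills-based format 44/136 = 32.4% → the hybrid format
Neither sweeps: the hybrid format wins 1 of 2 groups, the skills-based format wins 1. The hybrid format wins overall but not every group — no Simpson reversal.

No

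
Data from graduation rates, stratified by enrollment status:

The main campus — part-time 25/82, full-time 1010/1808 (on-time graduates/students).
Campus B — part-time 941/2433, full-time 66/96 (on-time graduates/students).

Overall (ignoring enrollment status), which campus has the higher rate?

the main campus

Part-time: the main campus 25/82 = 30.5%, Campus B 941/2433 = 38.7% → Campus B
Full-time: the main campus 1010/1808 = 55.9%, Campus B 66/96 = 68.8% → Campus B
Overall: the main campus 1035/1890 = 54.8%, Campus B 1007/2529 = 39.8% → the main campus
(Campus B wins every enrollment group but the main campus wins overall — Campus B's students skew toward the low-rate part-time group.)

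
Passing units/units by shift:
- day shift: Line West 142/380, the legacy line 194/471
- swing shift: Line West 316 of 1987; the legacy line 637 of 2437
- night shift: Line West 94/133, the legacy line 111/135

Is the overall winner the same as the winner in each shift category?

Day shift: Line West 142/380 = 37.4%, the legacy line 194/471 = 41.2% → the legacy line
Swing shift: Line West 316/1987 = 15.9%, the legacy line 637/2437 = 26.1% → the legacy line
Night shift: Line West 94/133 = 70.7%, the legacy line 111/135 = 82.2% → the legacy line
Overall: Line West 552/2500 = 22.1%, the legacy line 942/3043 = 31.0% → the legacy line
The legacy line wins overall and in every shift group — no reversal.

Yes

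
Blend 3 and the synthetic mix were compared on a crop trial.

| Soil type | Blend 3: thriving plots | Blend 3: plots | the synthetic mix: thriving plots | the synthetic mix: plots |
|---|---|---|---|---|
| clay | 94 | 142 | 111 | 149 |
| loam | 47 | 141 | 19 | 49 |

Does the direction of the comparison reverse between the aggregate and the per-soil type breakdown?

Clay: Blend 3 94/142 = 66.2%, the synthetic mix 111/149 = 74.5% → the synthetic mix
Loam: Blend 3 47/141 = 33.3%, the synthetic mix 19/49 = 38.8% → the synthetic mix
Overall: Blend 3 141/283 = 49.8%, the synthetic mix 130/198 = 65.7% → the synthetic mix
The synthetic mix wins overall and in every soil group — no reversal.

No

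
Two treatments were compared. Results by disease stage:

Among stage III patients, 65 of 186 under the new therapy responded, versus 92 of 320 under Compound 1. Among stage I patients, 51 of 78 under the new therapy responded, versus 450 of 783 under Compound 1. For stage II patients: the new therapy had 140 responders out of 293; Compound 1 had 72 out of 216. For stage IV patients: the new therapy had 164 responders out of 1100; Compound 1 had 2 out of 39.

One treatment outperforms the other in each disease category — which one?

Stage III: the new therapy 65/186 = 34.9%, Compound 1 92/320 = 28.8% → the new therapy
Stage I: the new therapy 51/78 = 65.4%, Compound 1 450/783 = 57.5% → the new therapy
Stage II: the new therapy 140/293 = 47.8%, Compound 1 72/216 = 33.3% → the new therapy
Stage IV: the new therapy 164/1100 = 14.9%, Compound 1 2/39 = 5.1% → the new therapy
The new therapy has the higher rate in all 4 groups.

the new therapy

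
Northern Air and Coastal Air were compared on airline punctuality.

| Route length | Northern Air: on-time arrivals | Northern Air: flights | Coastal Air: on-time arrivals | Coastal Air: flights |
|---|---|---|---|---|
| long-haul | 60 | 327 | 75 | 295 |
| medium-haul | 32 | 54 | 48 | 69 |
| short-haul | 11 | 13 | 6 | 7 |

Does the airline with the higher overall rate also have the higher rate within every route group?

Long-haul: Northern Air 60/327 = 18.3%, Coastal Air 75/295 = 25.4% → Coastal Air
Medium-haul: Northern Air 32/54 = 59.3%, Coastal Air 48/69 = 69.6% → Coastal Air
Short-haul: Northern Air 11/13 = 84.6%, Coastal Air 6/7 = 85.7% → Coastal Air
Overall: Northern Air 103/394 = 26.1%, Coastal Air 129/371 = 34.8% → Coastal Air
Coastal Air wins overall and in every route group — no reversal.

Yes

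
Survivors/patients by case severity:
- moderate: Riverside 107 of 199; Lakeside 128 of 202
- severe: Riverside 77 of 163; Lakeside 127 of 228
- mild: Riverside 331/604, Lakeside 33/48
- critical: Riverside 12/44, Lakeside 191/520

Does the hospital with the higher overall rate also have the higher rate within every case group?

No

Moderate: Riverside 107/199 = 53.8%, Lakeside 128/202 = 63.4% → Lakeside
Severe: Riverside 77/163 = 47.2%, Lakeside 127/228 = 55.7% → Lakeside
Mild: Riverside 331/604 = 54.8%, Lakeside 33/48 = 68.8% → Lakeside
Critical: Riverside 12/44 = 27.3%, Lakeside 191/520 = 36.7% → Lakeside
Overall: Riverside 527/1010 = 52.2%, Lakeside 479/998 = 48.0% → Riverside
Lakeside wins each case group but Riverside wins overall — the comparison reverses. Lakeside's patients skew toward critical, which has a lower base rate.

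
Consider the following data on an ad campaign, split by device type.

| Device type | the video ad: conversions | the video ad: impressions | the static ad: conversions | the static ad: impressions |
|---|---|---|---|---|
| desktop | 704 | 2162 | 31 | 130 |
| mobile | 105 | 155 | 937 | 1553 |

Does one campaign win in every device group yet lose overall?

Yes

Desktop: the video ad 704/2162 = 32.6%, the static ad 31/130 = 23.8% → the video ad
Mobile: the video ad 105/155 = 67.7%, the static ad 937/1553 = 60.3% → the video ad
Overall: the video ad 809/2317 = 34.9%, the static ad 968/1683 = 57.5% → the static ad
The video ad wins each device group but the static ad wins overall — the comparison reverses. The video ad's impressions skew toward desktop, which has a lower base rate.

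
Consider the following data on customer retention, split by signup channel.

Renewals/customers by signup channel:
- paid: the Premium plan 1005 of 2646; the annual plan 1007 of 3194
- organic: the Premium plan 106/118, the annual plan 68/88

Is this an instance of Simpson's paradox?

No

Paid: the Premium plan 1005/2646 = 38.0%, the annual plan 1007/3194 = 31.5% → the Premium plan
Organic: the Premium plan 106/118 = 89.8%, the annual plan 68/88 = 77.3% → the Premium plan
Overall: the Premium plan 1111/2764 = 40.2%, the annual plan 1075/3282 = 32.8% → the Premium plan
The Premium plan wins overall and in every signup group — no reversal.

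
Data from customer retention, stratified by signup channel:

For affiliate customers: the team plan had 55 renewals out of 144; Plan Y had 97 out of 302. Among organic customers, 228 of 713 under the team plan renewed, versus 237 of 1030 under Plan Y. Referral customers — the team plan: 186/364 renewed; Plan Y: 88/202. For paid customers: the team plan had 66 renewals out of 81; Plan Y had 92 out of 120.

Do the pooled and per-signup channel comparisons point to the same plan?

Yes

Affiliate: the team plan 55/144 = 38.2%, Plan Y 97/302 = 32.1% → the team plan
Organic: the team plan 228/713 = 32.0%, Plan Y 237/1030 = 23.0% → the team plan
Referral: the team plan 186/364 = 51.1%, Plan Y 88/202 = 43.6% → the team plan
Paid: the team plan 66/81 = 81.5%, Plan Y 92/120 = 76.7% → the team plan
Overall: the team plan 535/1302 = 41.1%, Plan Y 514/1654 = 31.1% → the team plan
The team plan wins overall and in every signup group — no reversal.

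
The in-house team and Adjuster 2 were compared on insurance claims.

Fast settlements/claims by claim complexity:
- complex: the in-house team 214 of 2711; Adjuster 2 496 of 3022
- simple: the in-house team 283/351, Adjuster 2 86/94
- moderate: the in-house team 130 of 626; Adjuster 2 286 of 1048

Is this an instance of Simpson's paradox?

No

Complex: the in-house team 214/2711 = 7.9%, Adjuster 2 496/3022 = 16.4% → Adjuster 2
Simple: the in-house team 283/351 = 80.6%, Adjuster 2 86/94 = 91.5% → Adjuster 2
Moderate: the in-house team 130/626 = 20.8%, Adjuster 2 286/1048 = 27.3% → Adjuster 2
Overall: the in-house team 627/3688 = 17.0%, Adjuster 2 868/4164 = 20.8% → Adjuster 2
Adjuster 2 wins overall and in every claim group — no reversal.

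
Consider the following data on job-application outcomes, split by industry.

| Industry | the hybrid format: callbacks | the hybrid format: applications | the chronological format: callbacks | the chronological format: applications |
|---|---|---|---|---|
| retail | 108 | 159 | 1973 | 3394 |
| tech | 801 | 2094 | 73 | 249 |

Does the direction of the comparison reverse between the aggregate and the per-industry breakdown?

Yes

Retail: the hybrid format 108/159 = 67.9%, the chronological format 1973/3394 = 58.1% → the hybrid format
Tech: the hybrid format 801/2094 = 38.3%, the chronological format 73/249 = 29.3% → the hybrid format
Overall: the hybrid format 909/2253 = 40.3%, the chronological format 2046/3643 = 56.2% → the chronological format
The hybrid format wins each industry group but the chronological format wins overall — the comparison reverses. The hybrid format's applications skew toward tech, which has a lower base rate.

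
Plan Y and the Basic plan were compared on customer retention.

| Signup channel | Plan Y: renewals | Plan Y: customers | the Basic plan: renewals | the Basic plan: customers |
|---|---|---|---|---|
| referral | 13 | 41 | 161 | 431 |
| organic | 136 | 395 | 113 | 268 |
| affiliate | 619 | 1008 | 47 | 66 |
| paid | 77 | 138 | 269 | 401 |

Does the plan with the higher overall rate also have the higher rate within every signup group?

No

Referral: Plan Y 13/41 = 31.7%, the Basic plan 161/431 = 37.4% → the Basic plan
Organic: Plan Y 136/395 = 34.4%, the Basic plan 113/268 = 42.2% → the Basic plan
Affiliate: Plan Y 619/1008 = 61.4%, the Basic plan 47/66 = 71.2% → the Basic plan
Paid: Plan Y 77/138 = 55.8%, the Basic plan 269/401 = 67.1% → the Basic plan
Overall: Plan Y 845/1582 = 53.4%, the Basic plan 590/1166 = 50.6% → Plan Y
The Basic plan wins each signup group but Plan Y wins overall — the comparison reverses. The Basic plan's customers skew toward referral, which has a lower base rate.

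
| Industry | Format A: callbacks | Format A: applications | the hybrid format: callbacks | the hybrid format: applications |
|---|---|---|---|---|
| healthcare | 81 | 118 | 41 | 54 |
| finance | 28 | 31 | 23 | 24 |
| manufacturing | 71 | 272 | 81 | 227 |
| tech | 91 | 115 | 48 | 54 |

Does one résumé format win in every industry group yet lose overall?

Healthcare: Format A 81/118 = 68.6%, the hybrid format 41/54 = 75.9% → the hybrid format
Finance: Format A 28/31 = 90.3%, the hybrid format 23/24 = 95.8% → the hybrid format
Manufacturing: Format A 71/272 = 26.1%, the hybrid format 81/227 = 35.7% → the hybrid format
Tech: Format A 91/115 = 79.1%, the hybrid format 48/54 = 88.9% → the hybrid format
Overall: Format A 271/536 = 50.6%, the hybrid format 193/359 = 53.8% → the hybrid format
The hybrid format wins overall and in every industry group — no reversal.

No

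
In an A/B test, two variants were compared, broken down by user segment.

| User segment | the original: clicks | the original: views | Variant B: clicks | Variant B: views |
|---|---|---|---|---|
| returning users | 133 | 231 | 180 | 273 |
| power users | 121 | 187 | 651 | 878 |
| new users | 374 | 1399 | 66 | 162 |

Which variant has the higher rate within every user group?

Variant B

Returning users: the original 133/231 = 57.6%, Variant B 180/273 = 65.9% → Variant B
Power users: the original 121/187 = 64.7%, Variant B 651/878 = 74.1% → Variant B
New users: the original 374/1399 = 26.7%, Variant B 66/162 = 40.7% → Variant B
Variant B has the higher rate in all 3 groups.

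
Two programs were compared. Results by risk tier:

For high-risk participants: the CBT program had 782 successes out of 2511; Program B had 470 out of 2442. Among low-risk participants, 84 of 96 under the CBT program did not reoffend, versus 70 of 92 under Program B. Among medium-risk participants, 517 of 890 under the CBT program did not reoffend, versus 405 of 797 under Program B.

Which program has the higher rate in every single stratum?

the CBT program

High-risk: the CBT program 782/2511 = 31.1%, Program B 470/2442 = 19.2% → the CBT program
Low-risk: the CBT program 84/96 = 87.5%, Program B 70/92 = 76.1% → the CBT program
Medium-risk: the CBT program 517/890 = 58.1%, Program B 405/797 = 50.8% → the CBT program
The CBT program has the higher rate in all 3 groups.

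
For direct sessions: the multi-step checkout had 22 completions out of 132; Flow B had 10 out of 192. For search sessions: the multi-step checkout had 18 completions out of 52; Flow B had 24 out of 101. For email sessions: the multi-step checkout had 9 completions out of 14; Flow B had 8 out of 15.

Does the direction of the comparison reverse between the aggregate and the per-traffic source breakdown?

No

Direct: the multi-step checkout 22/132 = 16.7%, Flow B 10/192 = 5.2% → the multi-step checkout
Search: the multi-step checkout 18/52 = 34.6%, Flow B 24/101 = 23.8% → the multi-step checkout
Email: the multi-step checkout 9/14 = 64.3%, Flow B 8/15 = 53.3% → the multi-step checkout
Overall: the multi-step checkout 49/198 = 24.7%, Flow B 42/308 = 13.6% → the multi-step checkout
The multi-step checkout wins overall and in every traffic group — no reversal.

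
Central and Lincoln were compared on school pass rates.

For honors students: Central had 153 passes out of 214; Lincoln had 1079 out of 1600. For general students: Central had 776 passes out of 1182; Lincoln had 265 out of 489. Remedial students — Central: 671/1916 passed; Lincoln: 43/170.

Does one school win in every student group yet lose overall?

Yes

Honors: Central 153/214 = 71.5%, Lincoln 1079/1600 = 67.4% → Central
General: Central 776/1182 = 65.7%, Lincoln 265/489 = 54.2% → Central
Remedial: Central 671/1916 = 35.0%, Lincoln 43/170 = 25.3% → Central
Overall: Central 1600/3312 = 48.3%, Lincoln 1387/2259 = 61.4% → Lincoln
Central wins each student group but Lincoln wins overall — the comparison reverses. Central's students skew toward remedial, which has a lower base rate.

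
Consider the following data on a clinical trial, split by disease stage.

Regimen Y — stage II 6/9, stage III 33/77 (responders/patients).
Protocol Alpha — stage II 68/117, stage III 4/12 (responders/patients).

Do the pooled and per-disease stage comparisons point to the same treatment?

No

Stage II: Regimen Y 6/9 = 66.7%, Protocol Alpha 68/117 = 58.1% → Regimen Y
Stage III: Regimen Y 33/77 = 42.9%, Protocol Alpha 4/12 = 33.3% → Regimen Y
Overall: Regimen Y 39/86 = 45.3%, Protocol Alpha 72/129 = 55.8% → Protocol Alpha
Regimen Y wins each disease group but Protocol Alpha wins overall — the comparison reverses. Regimen Y's patients skew toward stage III, which has a lower base rate.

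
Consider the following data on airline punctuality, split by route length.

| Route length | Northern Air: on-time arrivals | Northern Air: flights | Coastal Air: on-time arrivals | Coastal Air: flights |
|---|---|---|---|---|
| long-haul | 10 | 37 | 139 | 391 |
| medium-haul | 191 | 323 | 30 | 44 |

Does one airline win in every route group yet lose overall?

Yes

Long-haul: Northern Air 10/37 = 27.0%, Coastal Air 139/391 = 35.5% → Coastal Air
Medium-haul: Northern Air 191/323 = 59.1%, Coastal Air 30/44 = 68.2% → Coastal Air
Overall: Northern Air 201/360 = 55.8%, Coastal Air 169/435 = 38.9% → Northern Air
Coastal Air wins each route group but Northern Air wins overall — the comparison reverses. Coastal Air's flights skew toward long-haul, which has a lower base rate.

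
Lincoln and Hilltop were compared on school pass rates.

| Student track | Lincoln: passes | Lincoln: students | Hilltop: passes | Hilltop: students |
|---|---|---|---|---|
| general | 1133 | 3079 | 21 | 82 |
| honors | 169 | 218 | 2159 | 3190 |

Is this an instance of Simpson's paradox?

Yes

General: Lincoln 1133/3079 = 36.8%, Hilltop 21/82 = 25.6% → Lincoln
Honors: Lincoln 169/218 = 77.5%, Hilltop 2159/3190 = 67.7% → Lincoln
Overall: Lincoln 1302/3297 = 39.5%, Hilltop 2180/3272 = 66.6% → Hilltop
Lincoln wins each student group but Hilltop wins overall — the comparison reverses. Lincoln's students skew toward general, which has a lower base rate.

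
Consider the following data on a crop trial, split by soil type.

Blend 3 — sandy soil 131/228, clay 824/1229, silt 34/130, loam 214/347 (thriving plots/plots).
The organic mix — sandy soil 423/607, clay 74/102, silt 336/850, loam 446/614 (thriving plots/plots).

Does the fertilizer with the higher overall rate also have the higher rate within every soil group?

Sandy soil: Blend 3 131/228 = 57.5%, the organic mix 423/607 = 69.7% → the organic mix
Clay: Blend 3 824/1229 = 67.0%, the organic mix 74/102 = 72.5% → the organic mix
Silt: Blend 3 34/130 = 26.2%, the organic mix 336/850 = 39.5% → the organic mix
Loam: Blend 3 214/347 = 61.7%, the organic mix 446/614 = 72.6% → the organic mix
Overall: Blend 3 1203/1934 = 62.2%, the organic mix 1279/2173 = 58.9% → Blend 3
The organic mix wins each soil group but Blend 3 wins overall — the comparison reverses. The organic mix's plots skew toward silt, which has a lower base rate.

No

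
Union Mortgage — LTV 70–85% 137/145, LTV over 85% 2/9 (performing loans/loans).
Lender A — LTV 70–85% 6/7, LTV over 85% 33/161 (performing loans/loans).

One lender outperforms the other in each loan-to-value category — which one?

Union Mortgage

LTV 70–85%: Union Mortgage 137/145 = 94.5%, Lender A 6/7 = 85.7% → Union Mortgage
LTV over 85%: Union Mortgage 2/9 = 22.2%, Lender A 33/161 = 20.5% → Union Mortgage
Union Mortgage has the higher rate in both groups.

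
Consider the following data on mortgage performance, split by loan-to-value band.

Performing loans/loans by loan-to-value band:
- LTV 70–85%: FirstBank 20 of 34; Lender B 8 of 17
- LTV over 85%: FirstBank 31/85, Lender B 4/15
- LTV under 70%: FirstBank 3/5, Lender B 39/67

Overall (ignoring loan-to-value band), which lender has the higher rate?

LTV 70–85%: FirstBank 20/34 = 58.8%, Lender B 8/17 = 47.1% → FirstBank
LTV over 85%: FirstBank 31/85 = 36.5%, Lender B 4/15 = 26.7% → FirstBank
LTV under 70%: FirstBank 3/5 = 60.0%, Lender B 39/67 = 58.2% → FirstBank
Overall: FirstBank 54/124 = 43.5%, Lender B 51/99 = 51.5% → Lender B
(FirstBank wins every loan-to-value group but Lender B wins overall — FirstBank's loans skew toward the low-rate LTV over 85% group.)

Lender B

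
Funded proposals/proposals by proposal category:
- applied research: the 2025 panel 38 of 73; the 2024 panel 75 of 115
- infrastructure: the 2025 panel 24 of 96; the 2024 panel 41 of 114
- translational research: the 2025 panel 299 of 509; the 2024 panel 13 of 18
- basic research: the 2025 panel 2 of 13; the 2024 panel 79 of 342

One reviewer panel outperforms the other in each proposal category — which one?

Applied research: the 2025 panel 38/73 = 52.1%, the 2024 panel 75/115 = 65.2% → the 2024 panel
Infrastructure: the 2025 panel 24/96 = 25.0%, the 2024 panel 41/114 = 36.0% → the 2024 panel
Translational research: the 2025 panel 299/509 = 58.7%, the 2024 panel 13/18 = 72.2% → the 2024 panel
Basic research: the 2025 panel 2/13 = 15.4%, the 2024 panel 79/342 = 23.1% → the 2024 panel
The 2024 panel has the higher rate in all 4 groups.

the 2024 panel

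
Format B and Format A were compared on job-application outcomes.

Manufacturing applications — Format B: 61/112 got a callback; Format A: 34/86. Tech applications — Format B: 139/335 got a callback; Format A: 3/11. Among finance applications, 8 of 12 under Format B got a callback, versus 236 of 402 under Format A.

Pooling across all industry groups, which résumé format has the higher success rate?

Format A

Manufacturing: Format B 61/112 = 54.5%, Format A 34/86 = 39.5% → Format B
Tech: Format B 139/335 = 41.5%, Format A 3/11 = 27.3% → Format B
Finance: Format B 8/12 = 66.7%, Format A 236/402 = 58.7% → Format B
Overall: Format B 208/459 = 45.3%, Format A 273/499 = 54.7% → Format A
(Format B wins every industry group but Format A wins overall — Format B's applications skew toward the low-rate tech group.)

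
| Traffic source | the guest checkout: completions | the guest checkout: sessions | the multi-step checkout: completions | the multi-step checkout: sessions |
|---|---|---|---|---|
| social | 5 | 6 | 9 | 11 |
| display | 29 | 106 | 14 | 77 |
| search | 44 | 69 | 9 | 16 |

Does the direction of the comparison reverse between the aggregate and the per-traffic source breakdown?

No

Social: the guest checkout 5/6 = 83.3%, the multi-step checkout 9/11 = 81.8% → the guest checkout
Display: the guest checkout 29/106 = 27.4%, the multi-step checkout 14/77 = 18.2% → the guest checkout
Search: the guest checkout 44/69 = 63.8%, the multi-step checkout 9/16 = 56.2% → the guest checkout
Overall: the guest checkout 78/181 = 43.1%, the multi-step checkout 32/104 = 30.8% → the guest checkout
The guest checkout wins overall and in every traffic group — no reversal.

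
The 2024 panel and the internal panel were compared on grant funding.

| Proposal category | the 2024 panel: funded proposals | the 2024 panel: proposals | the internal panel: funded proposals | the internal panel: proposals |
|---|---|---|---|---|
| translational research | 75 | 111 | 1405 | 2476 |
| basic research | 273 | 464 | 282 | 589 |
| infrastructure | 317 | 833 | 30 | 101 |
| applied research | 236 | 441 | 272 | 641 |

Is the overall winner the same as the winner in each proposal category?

No

Translational research: the 2024 panel 75/111 = 67.6%, the internal panel 1405/2476 = 56.7% → the 2024 panel
Basic research: the 2024 panel 273/464 = 58.8%, the internal panel 282/589 = 47.9% → the 2024 panel
Infrastructure: the 2024 panel 317/833 = 38.1%, the internal panel 30/101 = 29.7% → the 2024 panel
Applied research: the 2024 panel 236/441 = 53.5%, the internal panel 272/641 = 42.4% → the 2024 panel
Overall: the 2024 panel 901/1849 = 48.7%, the internal panel 1989/3807 = 52.2% → the internal panel
The 2024 panel wins each proposal group but the internal panel wins overall — the comparison reverses. The 2024 panel's proposals skew toward infrastructure, which has a lower base rate.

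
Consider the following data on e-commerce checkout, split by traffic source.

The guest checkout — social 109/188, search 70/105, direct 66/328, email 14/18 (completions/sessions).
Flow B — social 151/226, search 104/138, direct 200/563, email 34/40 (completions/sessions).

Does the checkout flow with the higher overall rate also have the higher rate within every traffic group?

Yes

Social: the guest checkout 109/188 = 58.0%, Flow B 151/226 = 66.8% → Flow B
Search: the guest checkout 70/105 = 66.7%, Flow B 104/138 = 75.4% → Flow B
Direct: the guest checkout 66/328 = 20.1%, Flow B 200/563 = 35.5% → Flow B
Email: the guest checkout 14/18 = 77.8%, Flow B 34/40 = 85.0% → Flow B
Overall: the guest checkout 259/639 = 40.5%, Flow B 489/967 = 50.6% → Flow B
Flow B wins overall and in every traffic group — no reversal.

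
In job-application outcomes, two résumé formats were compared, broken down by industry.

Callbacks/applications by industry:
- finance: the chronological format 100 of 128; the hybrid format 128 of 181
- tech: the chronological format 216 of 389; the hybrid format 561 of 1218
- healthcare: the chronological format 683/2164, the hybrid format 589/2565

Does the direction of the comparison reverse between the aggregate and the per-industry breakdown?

No

Finance: the chronological format 100/128 = 78.1%, the hybrid format 128/181 = 70.7% → the chronological format
Tech: the chronological format 216/389 = 55.5%, the hybrid format 561/1218 = 46.1% → the chronological format
Healthcare: the chronological format 683/2164 = 31.6%, the hybrid format 589/2565 = 23.0% → the chronological format
Overall: the chronological format 999/2681 = 37.3%, the hybrid format 1278/3964 = 32.2% → the chronological format
The chronological format wins overall and in every industry group — no reversal.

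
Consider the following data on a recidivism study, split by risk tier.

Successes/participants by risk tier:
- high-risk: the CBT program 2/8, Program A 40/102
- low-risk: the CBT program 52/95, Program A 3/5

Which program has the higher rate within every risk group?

Program A

High-risk: the CBT program 2/8 = 25.0%, Program A 40/102 = 39.2% → Program A
Low-risk: the CBT program 52/95 = 54.7%, Program A 3/5 = 60.0% → Program A
Program A has the higher rate in both groups.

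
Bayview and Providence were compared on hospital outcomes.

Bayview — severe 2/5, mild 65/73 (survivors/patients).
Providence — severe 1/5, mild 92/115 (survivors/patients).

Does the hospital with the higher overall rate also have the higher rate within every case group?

Yes

Severe: Bayview 2/5 = 40.0%, Providence 1/5 = 20.0% → Bayview
Mild: Bayview 65/73 = 89.0%, Providence 92/115 = 80.0% → Bayview
Overall: Bayview 67/78 = 85.9%, Providence 93/120 = 77.5% → Bayview
Bayview wins overall and in every case group — no reversal.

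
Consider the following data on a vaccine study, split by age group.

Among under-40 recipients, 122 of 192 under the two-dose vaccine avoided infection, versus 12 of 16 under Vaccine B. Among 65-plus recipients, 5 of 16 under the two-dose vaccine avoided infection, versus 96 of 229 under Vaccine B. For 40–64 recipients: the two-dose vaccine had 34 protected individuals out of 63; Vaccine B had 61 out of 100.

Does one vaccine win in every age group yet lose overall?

Yes

Under-40: the two-dose vaccine 122/192 = 63.5%, Vaccine B 12/16 = 75.0% → Vaccine B
65-plus: the two-dose vaccine 5/16 = 31.2%, Vaccine B 96/229 = 41.9% → Vaccine B
40–64: the two-dose vaccine 34/63 = 54.0%, Vaccine B 61/100 = 61.0% → Vaccine B
Overall: the two-dose vaccine 161/271 = 59.4%, Vaccine B 169/345 = 49.0% → the two-dose vaccine
Vaccine B wins each age group but the two-dose vaccine wins overall — the comparison reverses. Vaccine B's recipients skew toward 65-plus, which has a lower base rate.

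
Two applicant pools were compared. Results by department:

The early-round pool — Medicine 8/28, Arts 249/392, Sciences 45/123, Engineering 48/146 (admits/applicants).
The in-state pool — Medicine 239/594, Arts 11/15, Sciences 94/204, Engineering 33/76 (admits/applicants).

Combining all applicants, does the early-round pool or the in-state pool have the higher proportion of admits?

Medicine: the early-round pool 8/28 = 28.6%, the in-state pool 239/594 = 40.2% → the in-state pool
Arts: the early-round pool 249/392 = 63.5%, the in-state pool 11/15 = 73.3% → the in-state pool
Sciences: the early-round pool 45/123 = 36.6%, the in-state pool 94/204 = 46.1% → the in-state pool
Engineering: the early-round pool 48/146 = 32.9%, the in-state pool 33/76 = 43.4% → the in-state pool
Overall: the early-round pool 350/689 = 50.8%, the in-state pool 377/889 = 42.4% → the early-round pool
(The in-state pool wins every department group but the early-round pool wins overall — the in-state pool's applicants skew toward the low-rate Medicine group.)

the early-round pool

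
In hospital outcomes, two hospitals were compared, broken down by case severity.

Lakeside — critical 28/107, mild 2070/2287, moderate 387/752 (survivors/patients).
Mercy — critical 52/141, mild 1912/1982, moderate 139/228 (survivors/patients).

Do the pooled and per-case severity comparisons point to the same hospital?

Yes

Critical: Lakeside 28/107 = 26.2%, Mercy 52/141 = 36.9% → Mercy
Mild: Lakeside 2070/2287 = 90.5%, Mercy 1912/1982 = 96.5% → Mercy
Moderate: Lakeside 387/752 = 51.5%, Mercy 139/228 = 61.0% → Mercy
Overall: Lakeside 2485/3146 = 79.0%, Mercy 2103/2351 = 89.5% → Mercy
Mercy wins overall and in every case group — no reversal.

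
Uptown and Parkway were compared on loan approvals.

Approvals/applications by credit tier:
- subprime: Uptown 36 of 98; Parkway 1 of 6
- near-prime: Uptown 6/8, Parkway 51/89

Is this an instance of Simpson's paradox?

Subprime: Uptown 36/98 = 36.7%, Parkway 1/6 = 16.7% → Uptown
Near-prime: Uptown 6/8 = 75.0%, Parkway 51/89 = 57.3% → Uptown
Overall: Uptown 42/106 = 39.6%, Parkway 52/95 = 54.7% → Parkway
Uptown wins each credit group but Parkway wins overall — the comparison reverses. Uptown's applications skew toward subprime, which has a lower base rate.

Yes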